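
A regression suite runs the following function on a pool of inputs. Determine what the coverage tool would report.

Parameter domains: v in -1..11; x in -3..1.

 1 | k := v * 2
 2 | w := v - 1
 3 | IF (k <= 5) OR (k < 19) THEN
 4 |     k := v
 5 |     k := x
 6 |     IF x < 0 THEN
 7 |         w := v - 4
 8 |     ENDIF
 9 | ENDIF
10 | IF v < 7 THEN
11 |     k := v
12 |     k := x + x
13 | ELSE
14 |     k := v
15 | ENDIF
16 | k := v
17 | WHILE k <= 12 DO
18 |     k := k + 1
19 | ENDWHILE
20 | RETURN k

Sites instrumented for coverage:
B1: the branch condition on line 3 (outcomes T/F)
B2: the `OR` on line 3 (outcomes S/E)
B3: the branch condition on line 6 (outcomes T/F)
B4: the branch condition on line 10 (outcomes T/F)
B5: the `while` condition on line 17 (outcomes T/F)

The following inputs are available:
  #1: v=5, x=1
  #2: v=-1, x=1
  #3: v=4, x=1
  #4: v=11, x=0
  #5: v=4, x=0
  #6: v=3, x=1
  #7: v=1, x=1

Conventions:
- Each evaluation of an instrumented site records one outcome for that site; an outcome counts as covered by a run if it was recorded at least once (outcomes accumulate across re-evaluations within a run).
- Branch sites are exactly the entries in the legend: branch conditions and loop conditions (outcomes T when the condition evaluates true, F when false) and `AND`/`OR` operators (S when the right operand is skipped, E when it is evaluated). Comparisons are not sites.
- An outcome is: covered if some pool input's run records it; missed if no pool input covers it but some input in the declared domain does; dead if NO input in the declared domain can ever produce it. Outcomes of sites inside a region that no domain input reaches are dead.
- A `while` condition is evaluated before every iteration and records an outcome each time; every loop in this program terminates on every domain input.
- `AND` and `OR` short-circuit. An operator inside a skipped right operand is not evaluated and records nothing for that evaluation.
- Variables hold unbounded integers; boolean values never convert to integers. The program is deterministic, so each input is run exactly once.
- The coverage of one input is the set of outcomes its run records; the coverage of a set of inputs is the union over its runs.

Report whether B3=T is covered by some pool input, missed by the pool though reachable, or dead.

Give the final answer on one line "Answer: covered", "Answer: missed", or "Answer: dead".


no pool input records B3=T
but domain input (v=-1, x=-3) does record it -> reachable, so missed
Answer: missed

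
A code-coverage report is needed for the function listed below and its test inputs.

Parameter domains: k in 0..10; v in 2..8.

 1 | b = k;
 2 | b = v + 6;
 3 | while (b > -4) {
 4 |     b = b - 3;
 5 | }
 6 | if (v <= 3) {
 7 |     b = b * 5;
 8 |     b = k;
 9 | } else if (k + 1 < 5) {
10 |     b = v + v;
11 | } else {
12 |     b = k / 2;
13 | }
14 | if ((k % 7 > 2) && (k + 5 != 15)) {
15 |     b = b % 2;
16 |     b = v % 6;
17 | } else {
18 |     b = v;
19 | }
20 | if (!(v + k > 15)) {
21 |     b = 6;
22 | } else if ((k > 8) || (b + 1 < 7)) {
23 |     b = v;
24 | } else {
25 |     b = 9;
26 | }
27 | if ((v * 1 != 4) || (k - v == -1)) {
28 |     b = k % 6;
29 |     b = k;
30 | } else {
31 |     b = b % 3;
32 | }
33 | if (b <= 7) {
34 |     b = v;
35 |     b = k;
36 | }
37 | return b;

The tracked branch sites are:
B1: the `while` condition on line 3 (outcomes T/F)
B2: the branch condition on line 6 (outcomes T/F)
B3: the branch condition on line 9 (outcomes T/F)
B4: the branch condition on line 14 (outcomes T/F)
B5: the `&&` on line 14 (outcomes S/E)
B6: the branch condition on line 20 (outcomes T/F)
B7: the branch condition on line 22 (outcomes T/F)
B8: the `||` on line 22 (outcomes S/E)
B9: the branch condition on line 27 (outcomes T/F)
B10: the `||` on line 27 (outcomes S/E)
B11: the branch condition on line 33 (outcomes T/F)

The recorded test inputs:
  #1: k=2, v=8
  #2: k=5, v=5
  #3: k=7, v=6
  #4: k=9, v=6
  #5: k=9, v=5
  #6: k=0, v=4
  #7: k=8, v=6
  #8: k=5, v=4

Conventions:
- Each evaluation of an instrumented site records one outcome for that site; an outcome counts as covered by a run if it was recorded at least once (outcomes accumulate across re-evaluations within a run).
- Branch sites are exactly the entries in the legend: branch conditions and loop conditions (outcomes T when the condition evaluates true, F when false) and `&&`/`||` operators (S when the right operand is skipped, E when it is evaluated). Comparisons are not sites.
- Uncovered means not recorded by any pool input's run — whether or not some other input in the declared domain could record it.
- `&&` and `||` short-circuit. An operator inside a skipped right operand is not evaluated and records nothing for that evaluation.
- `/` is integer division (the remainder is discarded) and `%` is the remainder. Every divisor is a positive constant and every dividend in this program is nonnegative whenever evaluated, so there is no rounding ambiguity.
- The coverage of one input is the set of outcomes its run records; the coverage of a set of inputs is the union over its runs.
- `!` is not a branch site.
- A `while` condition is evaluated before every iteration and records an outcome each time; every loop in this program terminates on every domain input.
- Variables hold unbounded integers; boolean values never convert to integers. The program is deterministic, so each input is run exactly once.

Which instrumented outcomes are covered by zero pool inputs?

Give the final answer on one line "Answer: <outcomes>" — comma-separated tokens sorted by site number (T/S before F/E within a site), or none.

run #1 (k=2, v=8) runs B1->T, B1->T, B1->T, B1->T, B1->T, B1->T, B1->F, B2->F, B3->T, B5->S, B4->F, B6->T, B10->S, B9->T, ...; records B1=T, B1=F, B2=F, B3=T, B4=F, B5=S, B6=T, B9=T, B10=S, B11=T
run #2 (k=5, v=5) runs B1->T, B1->T, B1->T, B1->T, B1->T, B1->F, B2->F, B3->F, B5->E, B4->T, B6->T, B10->S, B9->T, B11->T; records B1=T, B1=F, B2=F, B3=F, B4=T, B5=E, B6=T, B9=T, B10=S, B11=T
run #3 (k=7, v=6) runs B1->T, B1->T, B1->T, B1->T, B1->T, B1->T, B1->F, B2->F, B3->F, B5->S, B4->F, B6->T, B10->S, B9->T, ...; records B1=T, B1=F, B2=F, B3=F, B4=F, B5=S, B6=T, B9=T, B10=S, B11=T
run #4 (k=9, v=6) runs B1->T, B1->T, B1->T, B1->T, B1->T, B1->T, B1->F, B2->F, B3->F, B5->S, B4->F, B6->T, B10->S, B9->T, ...; records B1=T, B1=F, B2=F, B3=F, B4=F, B5=S, B6=T, B9=T, B10=S, B11=F
run #5 (k=9, v=5) runs B1->T, B1->T, B1->T, B1->T, B1->T, B1->F, B2->F, B3->F, B5->S, B4->F, B6->T, B10->S, B9->T, B11->F; records B1=T, B1=F, B2=F, B3=F, B4=F, B5=S, B6=T, B9=T, B10=S, B11=F
run #6 (k=0, v=4) runs B1->T, B1->T, B1->T, B1->T, B1->T, B1->F, B2->F, B3->T, B5->S, B4->F, B6->T, B10->E, B9->F, B11->T; records B1=T, B1=F, B2=F, B3=T, B4=F, B5=S, B6=T, B9=F, B10=E, B11=T
run #7 (k=8, v=6) runs B1->T, B1->T, B1->T, B1->T, B1->T, B1->T, B1->F, B2->F, B3->F, B5->S, B4->F, B6->T, B10->S, B9->T, ...; records B1=T, B1=F, B2=F, B3=F, B4=F, B5=S, B6=T, B9=T, B10=S, B11=F
run #8 (k=5, v=4) runs B1->T, B1->T, B1->T, B1->T, B1->T, B1->F, B2->F, B3->F, B5->E, B4->T, B6->T, B10->E, B9->F, B11->T; records B1=T, B1=F, B2=F, B3=F, B4=T, B5=E, B6=T, B9=F, B10=E, B11=T
union over the pool: B1=T, B1=F, B2=F, B3=T, B3=F, B4=T, B4=F, B5=S, B5=E, B6=T, B9=T, B9=F, B10=S, B10=E, B11=T, B11=F
uncovered (6 of 22): B2=T, B6=F, B7=T, B7=F, B8=S, B8=E

Answer: B2=T, B6=F, B7=T, B7=F, B8=S, B8=E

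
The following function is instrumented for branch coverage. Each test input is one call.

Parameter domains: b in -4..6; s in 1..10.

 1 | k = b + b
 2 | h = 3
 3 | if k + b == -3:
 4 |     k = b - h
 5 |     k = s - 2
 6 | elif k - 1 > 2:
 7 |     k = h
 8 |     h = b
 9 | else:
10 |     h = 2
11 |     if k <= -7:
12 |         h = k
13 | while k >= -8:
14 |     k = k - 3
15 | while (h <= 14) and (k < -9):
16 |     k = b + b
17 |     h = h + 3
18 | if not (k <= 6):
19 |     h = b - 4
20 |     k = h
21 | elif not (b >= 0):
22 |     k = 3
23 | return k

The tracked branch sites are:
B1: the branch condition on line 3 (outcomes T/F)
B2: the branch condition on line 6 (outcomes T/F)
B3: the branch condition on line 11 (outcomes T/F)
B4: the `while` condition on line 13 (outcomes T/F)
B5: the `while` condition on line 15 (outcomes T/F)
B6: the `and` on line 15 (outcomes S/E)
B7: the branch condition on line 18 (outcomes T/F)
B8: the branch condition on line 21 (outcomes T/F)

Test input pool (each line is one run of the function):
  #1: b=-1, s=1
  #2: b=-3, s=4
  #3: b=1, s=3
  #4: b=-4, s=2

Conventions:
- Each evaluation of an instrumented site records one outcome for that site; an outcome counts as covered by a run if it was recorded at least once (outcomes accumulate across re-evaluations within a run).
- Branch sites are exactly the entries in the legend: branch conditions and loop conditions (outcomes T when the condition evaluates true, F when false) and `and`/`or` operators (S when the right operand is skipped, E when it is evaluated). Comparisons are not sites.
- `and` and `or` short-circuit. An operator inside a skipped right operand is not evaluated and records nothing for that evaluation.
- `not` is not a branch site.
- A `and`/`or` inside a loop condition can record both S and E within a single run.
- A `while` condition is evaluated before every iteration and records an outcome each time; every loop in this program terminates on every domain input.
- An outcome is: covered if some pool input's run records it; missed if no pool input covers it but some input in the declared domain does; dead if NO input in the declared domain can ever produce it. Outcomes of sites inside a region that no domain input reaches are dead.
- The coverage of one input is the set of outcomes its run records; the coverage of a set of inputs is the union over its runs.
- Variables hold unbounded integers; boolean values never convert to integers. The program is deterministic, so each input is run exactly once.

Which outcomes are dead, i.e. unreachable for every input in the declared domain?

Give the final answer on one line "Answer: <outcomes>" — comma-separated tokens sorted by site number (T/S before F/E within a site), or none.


running all 110 domain inputs and tallying outcomes:
  B6=S: unreachable across the whole domain -> dead
  B7=T: unreachable across the whole domain -> dead
  reachable outcomes have witnesses, e.g. B1=T (e.g. b=-1, s=1), B1=F (e.g. b=-4, s=1), B2=T (e.g. b=2, s=1), B2=F (e.g. b=-4, s=1)
Answer: B6=S, B7=T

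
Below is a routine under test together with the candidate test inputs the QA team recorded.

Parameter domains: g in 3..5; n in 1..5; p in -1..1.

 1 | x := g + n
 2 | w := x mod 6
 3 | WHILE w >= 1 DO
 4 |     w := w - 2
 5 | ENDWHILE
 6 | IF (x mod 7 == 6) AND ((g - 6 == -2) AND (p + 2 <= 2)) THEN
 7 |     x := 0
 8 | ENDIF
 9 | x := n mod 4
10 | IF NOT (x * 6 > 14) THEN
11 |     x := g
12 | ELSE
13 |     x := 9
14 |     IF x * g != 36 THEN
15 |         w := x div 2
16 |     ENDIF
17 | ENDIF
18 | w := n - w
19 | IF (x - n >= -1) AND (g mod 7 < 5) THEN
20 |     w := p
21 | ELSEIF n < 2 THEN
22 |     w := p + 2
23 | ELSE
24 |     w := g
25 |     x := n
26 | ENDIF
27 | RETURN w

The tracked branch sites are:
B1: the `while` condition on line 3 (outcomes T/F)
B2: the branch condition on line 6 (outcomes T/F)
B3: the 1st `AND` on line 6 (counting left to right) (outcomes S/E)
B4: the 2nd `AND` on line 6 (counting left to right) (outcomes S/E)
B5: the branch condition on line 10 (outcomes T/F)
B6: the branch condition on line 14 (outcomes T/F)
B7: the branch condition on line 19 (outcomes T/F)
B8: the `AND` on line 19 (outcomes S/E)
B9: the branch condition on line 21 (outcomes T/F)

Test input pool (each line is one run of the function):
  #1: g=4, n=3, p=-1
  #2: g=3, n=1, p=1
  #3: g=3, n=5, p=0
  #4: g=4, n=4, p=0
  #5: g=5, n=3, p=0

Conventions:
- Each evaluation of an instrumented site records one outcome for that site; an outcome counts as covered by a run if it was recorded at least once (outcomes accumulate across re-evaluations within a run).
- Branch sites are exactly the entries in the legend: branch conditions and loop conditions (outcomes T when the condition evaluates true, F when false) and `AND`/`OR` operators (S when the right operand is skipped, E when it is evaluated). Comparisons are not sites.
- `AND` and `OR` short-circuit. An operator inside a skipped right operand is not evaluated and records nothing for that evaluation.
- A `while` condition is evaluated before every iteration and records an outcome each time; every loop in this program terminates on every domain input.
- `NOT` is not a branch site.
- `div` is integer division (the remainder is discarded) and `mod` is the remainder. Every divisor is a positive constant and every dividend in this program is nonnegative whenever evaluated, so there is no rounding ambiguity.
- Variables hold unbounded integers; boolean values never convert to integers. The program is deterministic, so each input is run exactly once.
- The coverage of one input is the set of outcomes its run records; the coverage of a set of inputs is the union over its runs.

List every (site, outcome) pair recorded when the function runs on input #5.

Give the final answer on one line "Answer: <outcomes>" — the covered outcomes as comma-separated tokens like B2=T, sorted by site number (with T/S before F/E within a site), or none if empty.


Tracing the run of input #5 (g=5, n=3, p=0):
  B1->T, B1->F, B3->S, B2->F, B5->F, B6->T, B8->E, B7->F, B9->F
as a set, this run covers: B1=T, B1=F, B2=F, B3=S, B5=F, B6=T, B7=F, B8=E, B9=F
Answer: B1=T, B1=F, B2=F, B3=S, B5=F, B6=T, B7=F, B8=E, B9=F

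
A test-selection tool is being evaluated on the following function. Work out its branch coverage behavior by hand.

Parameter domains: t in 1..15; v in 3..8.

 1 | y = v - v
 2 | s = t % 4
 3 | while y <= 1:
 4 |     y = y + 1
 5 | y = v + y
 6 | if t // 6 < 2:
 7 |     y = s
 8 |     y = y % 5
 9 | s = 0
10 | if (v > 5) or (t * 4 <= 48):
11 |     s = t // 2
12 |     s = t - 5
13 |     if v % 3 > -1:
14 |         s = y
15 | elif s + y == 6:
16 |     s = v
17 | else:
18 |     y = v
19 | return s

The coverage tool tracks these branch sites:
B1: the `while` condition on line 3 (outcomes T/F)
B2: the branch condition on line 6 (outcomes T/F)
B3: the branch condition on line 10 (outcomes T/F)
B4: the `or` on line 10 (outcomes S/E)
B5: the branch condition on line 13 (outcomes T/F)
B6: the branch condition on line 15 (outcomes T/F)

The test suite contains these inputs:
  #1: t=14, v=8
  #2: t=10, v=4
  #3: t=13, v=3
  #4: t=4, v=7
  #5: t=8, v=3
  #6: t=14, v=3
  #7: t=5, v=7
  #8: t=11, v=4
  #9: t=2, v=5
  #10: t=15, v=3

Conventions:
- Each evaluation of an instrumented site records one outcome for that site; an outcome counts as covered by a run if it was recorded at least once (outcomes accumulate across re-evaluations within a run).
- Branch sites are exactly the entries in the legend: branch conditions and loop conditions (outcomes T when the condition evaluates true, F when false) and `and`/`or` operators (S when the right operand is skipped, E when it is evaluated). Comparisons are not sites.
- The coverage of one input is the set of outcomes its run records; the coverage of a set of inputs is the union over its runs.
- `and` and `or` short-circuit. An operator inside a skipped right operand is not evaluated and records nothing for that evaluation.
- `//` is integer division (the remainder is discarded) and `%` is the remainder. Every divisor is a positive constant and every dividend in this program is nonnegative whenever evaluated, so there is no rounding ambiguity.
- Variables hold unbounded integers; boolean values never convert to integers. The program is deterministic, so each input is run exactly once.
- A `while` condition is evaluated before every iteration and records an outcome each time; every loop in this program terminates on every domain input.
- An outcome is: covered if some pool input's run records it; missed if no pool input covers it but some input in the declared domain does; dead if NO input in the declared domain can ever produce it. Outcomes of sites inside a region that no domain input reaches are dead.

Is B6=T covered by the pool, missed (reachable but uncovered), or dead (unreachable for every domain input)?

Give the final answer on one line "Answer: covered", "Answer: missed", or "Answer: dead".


no pool input records B6=T
but domain input (t=13, v=4) does record it -> reachable, so missed
Answer: missed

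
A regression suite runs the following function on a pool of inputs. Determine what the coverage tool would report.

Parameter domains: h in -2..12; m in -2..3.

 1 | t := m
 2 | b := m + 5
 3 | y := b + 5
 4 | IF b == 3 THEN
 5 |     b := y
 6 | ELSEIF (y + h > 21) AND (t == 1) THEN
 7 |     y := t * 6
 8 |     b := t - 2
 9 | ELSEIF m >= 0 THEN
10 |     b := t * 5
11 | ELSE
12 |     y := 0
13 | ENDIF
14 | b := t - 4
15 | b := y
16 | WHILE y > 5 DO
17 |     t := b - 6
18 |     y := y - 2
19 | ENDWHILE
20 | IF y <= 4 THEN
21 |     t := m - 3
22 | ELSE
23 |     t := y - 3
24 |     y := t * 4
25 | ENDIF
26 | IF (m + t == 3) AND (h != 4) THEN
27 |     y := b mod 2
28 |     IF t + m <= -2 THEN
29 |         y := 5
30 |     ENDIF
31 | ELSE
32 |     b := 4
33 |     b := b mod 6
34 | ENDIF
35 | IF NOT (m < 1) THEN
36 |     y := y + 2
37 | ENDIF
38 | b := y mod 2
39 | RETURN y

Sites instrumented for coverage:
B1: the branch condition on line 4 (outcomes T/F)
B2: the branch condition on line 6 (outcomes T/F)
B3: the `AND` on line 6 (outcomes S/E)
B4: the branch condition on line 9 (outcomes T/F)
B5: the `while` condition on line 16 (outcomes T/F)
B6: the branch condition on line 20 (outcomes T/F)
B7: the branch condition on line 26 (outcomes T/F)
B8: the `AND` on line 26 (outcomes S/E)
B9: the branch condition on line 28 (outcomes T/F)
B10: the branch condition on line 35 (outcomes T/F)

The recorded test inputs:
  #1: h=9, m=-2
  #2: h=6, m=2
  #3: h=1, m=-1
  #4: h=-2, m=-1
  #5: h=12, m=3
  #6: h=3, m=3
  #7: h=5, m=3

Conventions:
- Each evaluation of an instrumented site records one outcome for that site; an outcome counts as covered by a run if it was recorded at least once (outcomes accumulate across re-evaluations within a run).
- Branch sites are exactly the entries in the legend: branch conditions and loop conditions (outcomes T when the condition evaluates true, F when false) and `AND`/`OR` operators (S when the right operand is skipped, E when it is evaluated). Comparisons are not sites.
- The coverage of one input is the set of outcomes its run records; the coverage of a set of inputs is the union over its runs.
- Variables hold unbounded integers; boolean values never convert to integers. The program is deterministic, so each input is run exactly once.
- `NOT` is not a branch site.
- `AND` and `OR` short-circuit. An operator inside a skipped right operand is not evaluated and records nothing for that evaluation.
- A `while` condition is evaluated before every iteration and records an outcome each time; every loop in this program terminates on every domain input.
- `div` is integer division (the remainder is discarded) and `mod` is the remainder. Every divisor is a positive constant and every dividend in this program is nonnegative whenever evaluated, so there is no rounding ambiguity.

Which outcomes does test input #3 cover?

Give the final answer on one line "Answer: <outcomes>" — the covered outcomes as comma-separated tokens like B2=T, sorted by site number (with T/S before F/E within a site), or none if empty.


Tracing the run of input #3 (h=1, m=-1):
  B1->F, B3->S, B2->F, B4->F, B5->F, B6->T, B8->S, B7->F, B10->F
collecting distinct outcomes: B1=F, B2=F, B3=S, B4=F, B5=F, B6=T, B7=F, B8=S, B10=F
Answer: B1=F, B2=F, B3=S, B4=F, B5=F, B6=T, B7=F, B8=S, B10=F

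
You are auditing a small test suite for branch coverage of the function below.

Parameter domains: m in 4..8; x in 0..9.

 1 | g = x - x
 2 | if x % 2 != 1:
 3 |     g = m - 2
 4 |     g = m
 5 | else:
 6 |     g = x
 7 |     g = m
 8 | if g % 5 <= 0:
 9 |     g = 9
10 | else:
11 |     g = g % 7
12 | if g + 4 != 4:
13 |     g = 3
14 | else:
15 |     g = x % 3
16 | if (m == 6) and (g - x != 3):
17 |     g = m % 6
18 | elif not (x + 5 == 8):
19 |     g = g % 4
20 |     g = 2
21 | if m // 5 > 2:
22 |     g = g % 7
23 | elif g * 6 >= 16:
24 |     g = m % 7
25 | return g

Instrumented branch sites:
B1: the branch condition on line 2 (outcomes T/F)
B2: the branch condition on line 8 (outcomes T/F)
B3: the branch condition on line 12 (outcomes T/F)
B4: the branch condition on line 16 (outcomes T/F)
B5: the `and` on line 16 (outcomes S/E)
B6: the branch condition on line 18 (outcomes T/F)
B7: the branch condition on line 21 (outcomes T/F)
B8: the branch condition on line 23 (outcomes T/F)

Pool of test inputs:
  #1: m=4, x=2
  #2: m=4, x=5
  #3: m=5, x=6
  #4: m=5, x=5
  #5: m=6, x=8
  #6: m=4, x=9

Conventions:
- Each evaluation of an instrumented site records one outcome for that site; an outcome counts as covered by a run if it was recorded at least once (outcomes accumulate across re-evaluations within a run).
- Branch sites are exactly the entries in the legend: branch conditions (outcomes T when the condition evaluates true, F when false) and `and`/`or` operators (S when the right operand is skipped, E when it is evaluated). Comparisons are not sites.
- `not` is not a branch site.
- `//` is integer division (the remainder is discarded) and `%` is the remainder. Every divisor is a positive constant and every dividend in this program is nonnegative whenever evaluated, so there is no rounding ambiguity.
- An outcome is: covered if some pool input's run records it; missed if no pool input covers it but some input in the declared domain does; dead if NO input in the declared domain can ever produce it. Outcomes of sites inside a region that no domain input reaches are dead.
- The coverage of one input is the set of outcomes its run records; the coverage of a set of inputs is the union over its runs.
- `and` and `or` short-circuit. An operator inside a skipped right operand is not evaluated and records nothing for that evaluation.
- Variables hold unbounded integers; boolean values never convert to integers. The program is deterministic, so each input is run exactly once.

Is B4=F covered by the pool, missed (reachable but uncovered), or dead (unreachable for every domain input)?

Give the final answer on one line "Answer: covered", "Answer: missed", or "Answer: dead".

B4=F is recorded by pool input(s) 1, 2, 3, 4, 6 -> covered

Answer: covered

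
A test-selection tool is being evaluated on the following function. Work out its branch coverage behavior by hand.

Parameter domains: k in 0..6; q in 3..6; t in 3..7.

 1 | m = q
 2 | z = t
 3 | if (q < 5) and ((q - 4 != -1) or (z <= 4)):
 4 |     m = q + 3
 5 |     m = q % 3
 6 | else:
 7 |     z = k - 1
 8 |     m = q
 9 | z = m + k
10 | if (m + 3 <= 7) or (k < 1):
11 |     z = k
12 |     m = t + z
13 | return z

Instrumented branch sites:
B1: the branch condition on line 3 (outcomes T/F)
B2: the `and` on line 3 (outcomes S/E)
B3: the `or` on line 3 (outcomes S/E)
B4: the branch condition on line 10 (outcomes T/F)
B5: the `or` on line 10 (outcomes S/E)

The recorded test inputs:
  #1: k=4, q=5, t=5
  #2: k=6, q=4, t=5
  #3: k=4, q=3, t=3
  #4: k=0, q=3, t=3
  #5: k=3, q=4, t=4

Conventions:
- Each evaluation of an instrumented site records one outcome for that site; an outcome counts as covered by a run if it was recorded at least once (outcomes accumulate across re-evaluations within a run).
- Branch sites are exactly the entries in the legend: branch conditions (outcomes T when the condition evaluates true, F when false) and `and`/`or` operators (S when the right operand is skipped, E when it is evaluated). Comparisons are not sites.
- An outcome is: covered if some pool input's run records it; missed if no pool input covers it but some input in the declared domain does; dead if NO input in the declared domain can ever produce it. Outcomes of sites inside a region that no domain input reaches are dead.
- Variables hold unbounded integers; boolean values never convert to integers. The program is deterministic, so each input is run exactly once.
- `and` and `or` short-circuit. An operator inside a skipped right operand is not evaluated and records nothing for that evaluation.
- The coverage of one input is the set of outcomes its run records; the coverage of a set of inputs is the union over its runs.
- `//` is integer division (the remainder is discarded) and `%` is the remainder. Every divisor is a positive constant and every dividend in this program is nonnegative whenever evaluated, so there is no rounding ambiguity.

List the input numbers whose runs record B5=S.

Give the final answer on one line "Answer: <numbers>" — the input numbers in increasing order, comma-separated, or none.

input #1 (k=4, q=5, t=5): misses B5=S
input #2 (k=6, q=4, t=5): covers B5=S
input #3 (k=4, q=3, t=3): covers B5=S
input #4 (k=0, q=3, t=3): covers B5=S
input #5 (k=3, q=4, t=4): covers B5=S

Answer: 2, 3, 4, 5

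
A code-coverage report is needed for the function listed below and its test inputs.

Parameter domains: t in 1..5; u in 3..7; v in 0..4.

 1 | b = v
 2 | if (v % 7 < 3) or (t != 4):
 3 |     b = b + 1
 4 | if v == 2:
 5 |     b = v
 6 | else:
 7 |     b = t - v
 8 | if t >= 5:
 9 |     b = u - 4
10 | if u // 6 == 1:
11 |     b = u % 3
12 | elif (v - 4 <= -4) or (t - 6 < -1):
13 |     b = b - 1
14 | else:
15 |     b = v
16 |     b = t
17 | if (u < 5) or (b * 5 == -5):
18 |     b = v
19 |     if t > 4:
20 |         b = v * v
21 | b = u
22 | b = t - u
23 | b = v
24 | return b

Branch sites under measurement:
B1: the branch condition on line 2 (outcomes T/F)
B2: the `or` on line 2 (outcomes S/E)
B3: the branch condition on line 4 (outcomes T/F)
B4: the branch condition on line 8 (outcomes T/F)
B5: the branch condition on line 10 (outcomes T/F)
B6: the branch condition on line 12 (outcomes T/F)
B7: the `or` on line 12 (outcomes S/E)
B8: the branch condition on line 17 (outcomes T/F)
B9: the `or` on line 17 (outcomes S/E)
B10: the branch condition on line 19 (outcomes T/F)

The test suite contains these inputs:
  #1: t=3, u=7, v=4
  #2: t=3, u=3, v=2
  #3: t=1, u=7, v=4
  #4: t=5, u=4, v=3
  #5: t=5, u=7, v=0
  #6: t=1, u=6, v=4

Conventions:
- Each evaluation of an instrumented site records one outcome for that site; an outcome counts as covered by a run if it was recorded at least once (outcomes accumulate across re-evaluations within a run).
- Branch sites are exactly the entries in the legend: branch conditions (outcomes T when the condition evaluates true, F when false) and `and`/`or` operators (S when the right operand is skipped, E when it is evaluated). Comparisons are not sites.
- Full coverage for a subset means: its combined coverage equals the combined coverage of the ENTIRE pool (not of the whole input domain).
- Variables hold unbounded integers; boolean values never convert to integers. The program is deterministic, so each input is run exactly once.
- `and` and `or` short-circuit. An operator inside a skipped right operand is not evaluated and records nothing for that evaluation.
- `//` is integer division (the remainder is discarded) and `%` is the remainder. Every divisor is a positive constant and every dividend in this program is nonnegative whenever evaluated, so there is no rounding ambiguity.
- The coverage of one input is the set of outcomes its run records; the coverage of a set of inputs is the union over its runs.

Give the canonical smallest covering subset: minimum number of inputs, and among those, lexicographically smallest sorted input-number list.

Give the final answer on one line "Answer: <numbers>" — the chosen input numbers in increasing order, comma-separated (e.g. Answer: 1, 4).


input #1, t=3, u=7, v=4: events B2->E, B1->T, B3->F, B4->F, B5->T, B9->E, B8->F; outcomes B1=T, B2=E, B3=F, B4=F, B5=T, B8=F, B9=E
input #2, t=3, u=3, v=2: events B2->S, B1->T, B3->T, B4->F, B5->F, B7->E, B6->T, B9->S, B8->T, B10->F; outcomes B1=T, B2=S, B3=T, B4=F, B5=F, B6=T, B7=E, B8=T, B9=S, B10=F
input #3, t=1, u=7, v=4: events B2->E, B1->T, B3->F, B4->F, B5->T, B9->E, B8->F; outcomes B1=T, B2=E, B3=F, B4=F, B5=T, B8=F, B9=E
input #4, t=5, u=4, v=3: events B2->E, B1->T, B3->F, B4->T, B5->F, B7->E, B6->F, B9->S, B8->T, B10->T; outcomes B1=T, B2=E, B3=F, B4=T, B5=F, B6=F, B7=E, B8=T, B9=S, B10=T
input #5, t=5, u=7, v=0: events B2->S, B1->T, B3->F, B4->T, B5->T, B9->E, B8->F; outcomes B1=T, B2=S, B3=F, B4=T, B5=T, B8=F, B9=E
input #6, t=1, u=6, v=4: events B2->E, B1->T, B3->F, B4->F, B5->T, B9->E, B8->F; outcomes B1=T, B2=E, B3=F, B4=F, B5=T, B8=F, B9=E
pool-wide coverage (18 outcomes): B1=T, B2=S, B2=E, B3=T, B3=F, B4=T, B4=F, B5=T, B5=F, B6=T, B6=F, B7=E, B8=T, B8=F, B9=S, B9=E, B10=T, B10=F
every size-1 subset falls short of the 18 outcomes (best: 10/18)
every size-2 subset falls short of the 18 outcomes (best: 15/18)
size 3: inputs {1, 2, 4} cover all 18 outcomes, and no lexicographically smaller subset of this size does
Answer: 1, 2, 4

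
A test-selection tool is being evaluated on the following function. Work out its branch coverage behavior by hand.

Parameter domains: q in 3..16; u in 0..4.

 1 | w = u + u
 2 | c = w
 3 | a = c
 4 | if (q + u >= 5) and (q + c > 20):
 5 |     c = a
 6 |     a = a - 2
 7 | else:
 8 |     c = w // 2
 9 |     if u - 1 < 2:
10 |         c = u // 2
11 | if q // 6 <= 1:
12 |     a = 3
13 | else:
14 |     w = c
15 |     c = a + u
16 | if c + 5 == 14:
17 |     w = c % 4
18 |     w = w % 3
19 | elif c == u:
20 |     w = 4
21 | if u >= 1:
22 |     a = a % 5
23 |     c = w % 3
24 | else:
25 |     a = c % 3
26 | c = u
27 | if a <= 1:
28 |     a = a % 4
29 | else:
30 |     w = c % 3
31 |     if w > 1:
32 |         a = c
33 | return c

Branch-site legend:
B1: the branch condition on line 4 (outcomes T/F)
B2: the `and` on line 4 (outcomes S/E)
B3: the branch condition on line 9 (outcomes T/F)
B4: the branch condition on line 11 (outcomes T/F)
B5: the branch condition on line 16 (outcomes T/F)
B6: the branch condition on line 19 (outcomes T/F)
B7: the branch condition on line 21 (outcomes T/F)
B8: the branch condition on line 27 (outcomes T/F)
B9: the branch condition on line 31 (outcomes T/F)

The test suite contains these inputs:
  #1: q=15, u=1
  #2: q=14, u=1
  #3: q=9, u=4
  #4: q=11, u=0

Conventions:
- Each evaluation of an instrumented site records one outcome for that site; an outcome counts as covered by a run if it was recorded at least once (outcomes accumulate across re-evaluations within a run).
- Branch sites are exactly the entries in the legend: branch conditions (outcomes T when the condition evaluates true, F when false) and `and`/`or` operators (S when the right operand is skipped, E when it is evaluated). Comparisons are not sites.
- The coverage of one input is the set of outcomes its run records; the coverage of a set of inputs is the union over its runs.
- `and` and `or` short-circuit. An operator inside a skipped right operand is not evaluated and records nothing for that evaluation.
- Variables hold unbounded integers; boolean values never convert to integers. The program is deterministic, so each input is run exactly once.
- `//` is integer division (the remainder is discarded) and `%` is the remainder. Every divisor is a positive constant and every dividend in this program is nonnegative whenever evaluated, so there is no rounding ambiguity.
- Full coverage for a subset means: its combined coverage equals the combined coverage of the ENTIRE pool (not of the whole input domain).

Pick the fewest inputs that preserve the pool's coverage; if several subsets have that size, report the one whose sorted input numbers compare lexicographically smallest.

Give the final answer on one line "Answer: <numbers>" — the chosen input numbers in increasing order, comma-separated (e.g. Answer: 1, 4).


#1 (q=15, u=1) -> covered: B1=F, B2=E, B3=T, B4=F, B5=F, B6=F, B7=T, B8=F, B9=F
#2 (q=14, u=1) -> covered: B1=F, B2=E, B3=T, B4=F, B5=F, B6=F, B7=T, B8=F, B9=F
#3 (q=9, u=4) -> covered: B1=F, B2=E, B3=F, B4=T, B5=F, B6=T, B7=T, B8=F, B9=F
#4 (q=11, u=0) -> covered: B1=F, B2=E, B3=T, B4=T, B5=F, B6=T, B7=F, B8=T
pool-wide coverage (14 outcomes): B1=F, B2=E, B3=T, B3=F, B4=T, B4=F, B5=F, B6=T, B6=F, B7=T, B7=F, B8=T, B8=F, B9=F
no size-1 subset reaches all 14 outcomes (best union: 9/14)
no size-2 subset reaches all 14 outcomes (best union: 13/14)
the canonical winner is {1, 3, 4}: size 3, full 14-outcome coverage, earliest index list among size-3 covers
Answer: 1, 3, 4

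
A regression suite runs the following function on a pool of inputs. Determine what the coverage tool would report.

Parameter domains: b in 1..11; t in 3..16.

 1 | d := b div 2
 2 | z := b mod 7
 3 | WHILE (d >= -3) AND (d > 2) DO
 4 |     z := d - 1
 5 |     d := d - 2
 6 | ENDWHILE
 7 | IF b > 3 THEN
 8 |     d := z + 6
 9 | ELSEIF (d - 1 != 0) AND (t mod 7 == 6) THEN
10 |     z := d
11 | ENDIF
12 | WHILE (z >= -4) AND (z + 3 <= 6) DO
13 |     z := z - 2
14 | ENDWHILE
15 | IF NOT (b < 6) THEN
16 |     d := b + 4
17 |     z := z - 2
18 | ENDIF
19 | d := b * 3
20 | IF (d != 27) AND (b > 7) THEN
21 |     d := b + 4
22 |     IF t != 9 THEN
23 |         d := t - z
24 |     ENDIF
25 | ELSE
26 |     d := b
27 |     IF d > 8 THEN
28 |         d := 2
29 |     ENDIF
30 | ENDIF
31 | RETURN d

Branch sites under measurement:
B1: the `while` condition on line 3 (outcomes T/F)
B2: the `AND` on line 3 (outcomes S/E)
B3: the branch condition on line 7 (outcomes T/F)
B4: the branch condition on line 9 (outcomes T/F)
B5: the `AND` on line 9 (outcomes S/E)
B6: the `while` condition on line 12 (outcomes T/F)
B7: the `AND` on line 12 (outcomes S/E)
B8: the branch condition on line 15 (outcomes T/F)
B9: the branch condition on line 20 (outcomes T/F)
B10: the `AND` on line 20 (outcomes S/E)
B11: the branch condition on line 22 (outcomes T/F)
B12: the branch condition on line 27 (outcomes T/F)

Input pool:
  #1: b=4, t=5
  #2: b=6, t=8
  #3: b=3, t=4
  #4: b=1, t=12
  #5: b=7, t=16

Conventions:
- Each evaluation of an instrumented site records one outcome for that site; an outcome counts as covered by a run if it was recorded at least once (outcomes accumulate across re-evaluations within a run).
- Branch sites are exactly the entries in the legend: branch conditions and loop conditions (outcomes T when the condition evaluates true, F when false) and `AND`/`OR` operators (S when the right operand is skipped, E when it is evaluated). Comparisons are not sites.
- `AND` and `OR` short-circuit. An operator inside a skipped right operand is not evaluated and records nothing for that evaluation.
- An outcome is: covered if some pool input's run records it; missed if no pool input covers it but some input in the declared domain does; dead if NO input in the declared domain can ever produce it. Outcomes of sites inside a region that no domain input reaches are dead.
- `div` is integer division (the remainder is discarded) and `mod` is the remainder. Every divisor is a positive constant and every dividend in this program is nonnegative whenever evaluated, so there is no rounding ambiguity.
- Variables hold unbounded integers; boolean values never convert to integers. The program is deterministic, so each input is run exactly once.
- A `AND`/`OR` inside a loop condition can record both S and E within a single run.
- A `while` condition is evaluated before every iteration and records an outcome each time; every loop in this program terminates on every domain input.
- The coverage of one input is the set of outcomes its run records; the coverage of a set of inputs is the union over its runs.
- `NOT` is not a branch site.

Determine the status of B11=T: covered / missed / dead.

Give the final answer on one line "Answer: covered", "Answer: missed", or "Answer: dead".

no pool input records B11=T
but domain input (b=8, t=3) does record it -> reachable, so missed

Answer: missed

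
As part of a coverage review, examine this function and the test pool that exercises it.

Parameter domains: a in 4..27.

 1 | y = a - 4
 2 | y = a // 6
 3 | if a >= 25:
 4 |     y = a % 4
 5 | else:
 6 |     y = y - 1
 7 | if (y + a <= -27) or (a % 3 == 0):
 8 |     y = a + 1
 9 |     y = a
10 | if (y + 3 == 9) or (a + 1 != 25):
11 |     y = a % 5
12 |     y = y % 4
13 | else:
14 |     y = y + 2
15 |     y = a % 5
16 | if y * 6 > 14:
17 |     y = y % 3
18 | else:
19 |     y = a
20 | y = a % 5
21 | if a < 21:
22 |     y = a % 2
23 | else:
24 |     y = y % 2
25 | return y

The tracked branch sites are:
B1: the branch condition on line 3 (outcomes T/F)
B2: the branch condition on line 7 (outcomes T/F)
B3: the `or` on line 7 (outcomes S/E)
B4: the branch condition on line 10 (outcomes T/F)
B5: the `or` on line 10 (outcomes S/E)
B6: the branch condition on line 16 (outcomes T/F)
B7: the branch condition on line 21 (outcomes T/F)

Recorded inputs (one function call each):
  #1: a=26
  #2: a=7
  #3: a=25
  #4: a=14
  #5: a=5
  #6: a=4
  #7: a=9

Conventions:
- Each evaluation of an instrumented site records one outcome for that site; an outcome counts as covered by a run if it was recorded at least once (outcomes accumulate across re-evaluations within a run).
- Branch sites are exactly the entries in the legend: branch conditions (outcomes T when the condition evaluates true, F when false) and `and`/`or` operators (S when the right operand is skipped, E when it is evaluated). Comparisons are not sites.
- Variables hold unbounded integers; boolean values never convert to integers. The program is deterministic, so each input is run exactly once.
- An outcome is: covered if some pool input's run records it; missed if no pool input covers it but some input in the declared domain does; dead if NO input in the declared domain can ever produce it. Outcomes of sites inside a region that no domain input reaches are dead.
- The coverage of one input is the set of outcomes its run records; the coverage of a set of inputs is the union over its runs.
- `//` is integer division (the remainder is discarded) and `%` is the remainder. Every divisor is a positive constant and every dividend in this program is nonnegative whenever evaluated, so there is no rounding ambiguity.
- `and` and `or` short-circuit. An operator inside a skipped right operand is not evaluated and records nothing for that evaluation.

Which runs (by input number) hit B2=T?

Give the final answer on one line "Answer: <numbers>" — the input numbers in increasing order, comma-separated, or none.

input #1 (a=26): does not produce B2=T
input #2 (a=7): does not produce B2=T
input #3 (a=25): does not produce B2=T
input #4 (a=14): does not produce B2=T
input #5 (a=5): does not produce B2=T
input #6 (a=4): does not produce B2=T
input #7 (a=9): produces B2=T

Answer: 7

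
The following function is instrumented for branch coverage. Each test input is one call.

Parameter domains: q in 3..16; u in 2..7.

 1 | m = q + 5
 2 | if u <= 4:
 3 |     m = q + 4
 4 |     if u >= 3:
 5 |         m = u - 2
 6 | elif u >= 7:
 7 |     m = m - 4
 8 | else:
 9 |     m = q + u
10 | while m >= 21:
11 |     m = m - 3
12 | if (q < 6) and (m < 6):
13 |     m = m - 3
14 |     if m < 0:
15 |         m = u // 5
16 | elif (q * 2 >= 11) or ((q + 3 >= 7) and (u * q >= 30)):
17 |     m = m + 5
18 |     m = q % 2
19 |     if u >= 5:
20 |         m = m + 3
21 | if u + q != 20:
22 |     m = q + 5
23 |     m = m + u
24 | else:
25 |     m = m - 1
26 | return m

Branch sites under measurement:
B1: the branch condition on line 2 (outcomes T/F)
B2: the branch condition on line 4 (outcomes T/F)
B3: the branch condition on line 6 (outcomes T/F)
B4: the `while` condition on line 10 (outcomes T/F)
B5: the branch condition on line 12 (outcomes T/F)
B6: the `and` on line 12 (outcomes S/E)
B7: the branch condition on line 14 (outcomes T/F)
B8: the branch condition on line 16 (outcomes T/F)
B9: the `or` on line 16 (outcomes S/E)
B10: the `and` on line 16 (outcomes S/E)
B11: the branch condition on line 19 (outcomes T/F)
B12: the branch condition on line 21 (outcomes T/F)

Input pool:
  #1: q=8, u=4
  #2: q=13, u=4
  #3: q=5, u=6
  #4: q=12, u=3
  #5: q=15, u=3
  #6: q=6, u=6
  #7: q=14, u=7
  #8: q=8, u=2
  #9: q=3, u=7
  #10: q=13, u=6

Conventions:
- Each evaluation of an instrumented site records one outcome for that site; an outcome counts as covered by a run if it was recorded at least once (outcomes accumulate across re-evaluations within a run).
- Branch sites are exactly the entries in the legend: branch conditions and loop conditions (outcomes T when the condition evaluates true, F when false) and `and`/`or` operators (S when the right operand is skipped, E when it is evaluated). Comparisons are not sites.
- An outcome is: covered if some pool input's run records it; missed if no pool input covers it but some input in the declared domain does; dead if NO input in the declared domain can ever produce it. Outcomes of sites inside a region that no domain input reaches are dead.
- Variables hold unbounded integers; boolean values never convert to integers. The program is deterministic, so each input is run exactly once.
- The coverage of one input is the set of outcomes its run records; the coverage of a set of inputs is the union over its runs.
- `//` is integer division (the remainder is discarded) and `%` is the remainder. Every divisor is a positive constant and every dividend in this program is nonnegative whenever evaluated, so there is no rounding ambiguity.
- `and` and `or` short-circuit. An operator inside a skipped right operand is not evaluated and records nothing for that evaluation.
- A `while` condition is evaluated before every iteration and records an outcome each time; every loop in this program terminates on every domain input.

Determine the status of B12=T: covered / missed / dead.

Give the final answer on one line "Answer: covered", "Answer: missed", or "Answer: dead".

B12=T is recorded by pool input(s) 1, 2, 3, 4, 5, 6, 7, 8, 9, 10 -> covered

Answer: covered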